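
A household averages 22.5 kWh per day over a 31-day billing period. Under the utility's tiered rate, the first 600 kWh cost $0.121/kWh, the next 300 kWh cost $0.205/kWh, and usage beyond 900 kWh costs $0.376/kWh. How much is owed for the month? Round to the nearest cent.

$92.59

Usage = 22.5 kWh/day × 31 days = 697.5 kWh
First 600 kWh × $0.121 = $72.60
Next 97.5 kWh × $0.205 = $19.99
Remaining tier: 0 kWh (not reached)
Total = $92.59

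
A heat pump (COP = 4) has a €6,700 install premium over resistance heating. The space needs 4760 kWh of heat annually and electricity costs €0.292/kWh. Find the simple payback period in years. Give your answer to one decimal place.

Resistance: 4760 kWh × €0.292 = €1,389.92/yr
Heat pump: 4760 / 4 = 1190 kWh in → × €0.292 = €347.48/yr
Annual savings = €1,042.44
Payback = €6,700 / €1,042.44 = 6.43 years

6.4 years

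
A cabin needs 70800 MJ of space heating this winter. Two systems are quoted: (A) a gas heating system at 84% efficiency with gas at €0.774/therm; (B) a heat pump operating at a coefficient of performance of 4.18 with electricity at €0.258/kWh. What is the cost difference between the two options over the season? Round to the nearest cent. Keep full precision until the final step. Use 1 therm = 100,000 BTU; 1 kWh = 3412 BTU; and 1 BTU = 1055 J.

Heat load = 70800 MJ = 70,800,000,000 J / 1055 = 67,109,005 BTU
Gas: input = 67,109,005 / 0.84 = 79,891,672 BTU = 798.9 therm → 798.9 × €0.774 = €618.36
Heat pump: 67,109,005 BTU / 3412 = 19,670 kWh heat; / 4.18 = 4,705 kWh in → × €0.258 = €1,213.99
Difference = |€618.36 − €1,213.99| = €595.63

€595.63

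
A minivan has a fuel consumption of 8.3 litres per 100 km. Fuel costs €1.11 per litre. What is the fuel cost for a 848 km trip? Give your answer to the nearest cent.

€78.13

Fuel = 8.3 L/100 km × 848 km / 100 = 70.38 L
Cost = 70.38 L × €1.11/L = €78.13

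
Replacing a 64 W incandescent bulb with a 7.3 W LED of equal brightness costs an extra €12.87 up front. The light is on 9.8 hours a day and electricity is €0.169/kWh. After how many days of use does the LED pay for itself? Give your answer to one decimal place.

Power saved = 64 − 7.3 = 56.7 W
Daily energy saved = 56.7 W × 9.8 h = 555.7 Wh = 0.55566 kWh
Daily savings = 0.55566 × €0.169 = €0.0939
Payback = €12.87 / €0.0939 per day = 137.1 days

137.1 days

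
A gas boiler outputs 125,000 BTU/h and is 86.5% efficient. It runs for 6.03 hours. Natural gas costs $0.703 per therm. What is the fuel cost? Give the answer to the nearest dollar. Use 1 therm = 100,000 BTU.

$6

Heat delivered = 125,000 BTU/h × 6.03 h = 753,750 BTU
Gas input = 753,750 / 0.865 = 871,387 BTU
= 871,387 / 100,000 = 8.714 therm
Cost = 8.714 × $0.703/therm = $6.13 ≈ $6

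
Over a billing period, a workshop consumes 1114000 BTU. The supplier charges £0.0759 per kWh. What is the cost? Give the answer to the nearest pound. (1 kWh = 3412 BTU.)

1114000 BTU × (0.00029308 kWh/BTU) = 326.5 kWh
Cost = 326.5 kWh × £0.0759/kWh = £24.78 ≈ £25

£25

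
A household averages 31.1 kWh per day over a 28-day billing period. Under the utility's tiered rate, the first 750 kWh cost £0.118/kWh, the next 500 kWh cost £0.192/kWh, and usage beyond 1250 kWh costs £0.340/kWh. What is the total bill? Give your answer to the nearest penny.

£111.69

Usage = 31.1 kWh/day × 28 days = 870.8 kWh
First 750 kWh × £0.118 = £88.50
Next 120.8 kWh × £0.192 = £23.19
Remaining tier: 0 kWh (not reached)
Total = £111.69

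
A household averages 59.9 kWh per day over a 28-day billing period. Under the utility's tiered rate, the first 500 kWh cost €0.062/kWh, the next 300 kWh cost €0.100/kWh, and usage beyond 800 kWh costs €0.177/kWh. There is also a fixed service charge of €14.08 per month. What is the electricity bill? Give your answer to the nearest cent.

Usage = 59.9 kWh/day × 28 days = 1677.2 kWh
First 500 kWh × €0.062 = €31.00
Next 300 kWh × €0.100 = €30.00
Remaining 877.2 kWh × €0.177 = €155.26
Energy charge = €216.26; + service €14.08 = €230.34

€230.34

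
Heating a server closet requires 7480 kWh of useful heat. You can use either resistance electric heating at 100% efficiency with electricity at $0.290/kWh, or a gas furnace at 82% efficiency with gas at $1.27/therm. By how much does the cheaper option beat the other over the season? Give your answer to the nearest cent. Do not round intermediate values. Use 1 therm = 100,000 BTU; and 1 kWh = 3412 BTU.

Heat load = 7480 kWh × 3412 = 25,521,760 BTU
Gas: input = 25,521,760 / 0.82 = 31,124,098 BTU = 311.2 therm → 311.2 × $1.27 = $395.28
Electric: 25,521,760 BTU / 3412 = 7,480 kWh → × $0.290 = $2,169.20
Difference = |$395.28 − $2,169.20| = $1,773.92

$1773.92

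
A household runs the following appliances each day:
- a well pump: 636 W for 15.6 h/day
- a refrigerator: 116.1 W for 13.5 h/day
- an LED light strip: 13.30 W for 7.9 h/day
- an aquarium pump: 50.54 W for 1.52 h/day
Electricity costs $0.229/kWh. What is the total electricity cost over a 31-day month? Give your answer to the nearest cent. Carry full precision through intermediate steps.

$82.85

well pump: 636 W × 15.6 h × 31 d = 307,570 Wh = 307.6 kWh
refrigerator: 116.1 W × 13.5 h × 31 d = 48,588 Wh = 48.59 kWh
LED light strip: 13.30 W × 7.9 h × 31 d = 3,257 Wh = 3.257 kWh
aquarium pump: 50.54 W × 1.52 h × 31 d = 2,381 Wh = 2.381 kWh
Total energy = 307.6 + 48.59 + 3.257 + 2.381 = 361.8 kWh
Cost = 361.8 kWh × $0.229 = $82.85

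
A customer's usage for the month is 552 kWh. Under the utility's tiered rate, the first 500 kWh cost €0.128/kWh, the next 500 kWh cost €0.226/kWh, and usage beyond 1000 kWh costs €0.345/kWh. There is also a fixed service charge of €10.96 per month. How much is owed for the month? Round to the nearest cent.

€86.71

First 500 kWh × €0.128 = €64.00
Next 52 kWh × €0.226 = €11.75
Remaining tier: 0 kWh (not reached)
Energy charge = €75.75; + service €10.96 = €86.71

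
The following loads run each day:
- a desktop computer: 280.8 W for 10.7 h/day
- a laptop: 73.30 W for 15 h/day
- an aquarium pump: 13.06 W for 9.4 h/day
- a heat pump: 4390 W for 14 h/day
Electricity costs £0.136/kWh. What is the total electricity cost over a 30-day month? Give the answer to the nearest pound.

desktop computer: 280.8 W × 10.7 h × 30 d = 90,137 Wh = 90.14 kWh
laptop: 73.30 W × 15 h × 30 d = 32,985 Wh = 32.98 kWh
aquarium pump: 13.06 W × 9.4 h × 30 d = 3,683 Wh = 3.683 kWh
heat pump: 4390 W × 14 h × 30 d = 1,843,800 Wh = 1,844 kWh
Total energy = 90.14 + 32.98 + 3.683 + 1,844 = 1,971 kWh
Cost = 1,971 kWh × £0.136 = £268.00

£268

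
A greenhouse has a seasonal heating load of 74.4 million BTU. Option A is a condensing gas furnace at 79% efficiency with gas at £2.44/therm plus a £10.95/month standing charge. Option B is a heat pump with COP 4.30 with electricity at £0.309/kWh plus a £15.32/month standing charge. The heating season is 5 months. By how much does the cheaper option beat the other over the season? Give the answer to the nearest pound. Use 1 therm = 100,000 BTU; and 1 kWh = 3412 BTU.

£709

Heat load = 74.4 × 10⁶ BTU = 74,400,000 BTU
Gas: input = 74,400,000 / 0.79 = 94,177,215 BTU = 941.8 therm → 941.8 × £2.44 = £2,297.92; + 5 × £10.95 standing = £2,352.67
Heat pump: 74,400,000 BTU / 3412 = 21,810 kWh heat; / 4.30 = 5,071 kWh in → × £0.309 = £1,566.95; + 5 × £15.32 standing = £1,643.55
Difference = |£2,352.67 − £1,643.55| = £709.13 ≈ £709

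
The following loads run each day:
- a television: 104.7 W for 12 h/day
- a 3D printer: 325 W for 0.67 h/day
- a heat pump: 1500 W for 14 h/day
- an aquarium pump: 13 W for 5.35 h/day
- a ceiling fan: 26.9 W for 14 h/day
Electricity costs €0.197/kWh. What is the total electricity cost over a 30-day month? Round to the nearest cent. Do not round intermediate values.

€135.46

television: 104.7 W × 12 h × 30 d = 37,692 Wh = 37.69 kWh
3D printer: 325 W × 0.67 h × 30 d = 6,532 Wh = 6.532 kWh
heat pump: 1500 W × 14 h × 30 d = 630,000 Wh = 630 kWh
aquarium pump: 13 W × 5.35 h × 30 d = 2,086 Wh = 2.087 kWh
ceiling fan: 26.9 W × 14 h × 30 d = 11,298 Wh = 11.3 kWh
Total energy = 37.69 + 6.532 + 630 + 2.087 + 11.3 = 687.6 kWh
Cost = 687.6 kWh × €0.197 = €135.46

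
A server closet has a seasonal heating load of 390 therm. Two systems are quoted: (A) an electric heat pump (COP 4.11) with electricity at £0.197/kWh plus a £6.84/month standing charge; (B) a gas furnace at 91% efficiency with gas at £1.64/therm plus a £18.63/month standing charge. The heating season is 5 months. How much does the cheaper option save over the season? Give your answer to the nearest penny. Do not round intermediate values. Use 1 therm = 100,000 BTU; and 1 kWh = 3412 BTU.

Heat load = 390 therm × 100,000 = 39,000,000 BTU
Gas: input = 39,000,000 / 0.91 = 42,857,143 BTU = 428.6 therm → 428.6 × £1.64 = £702.86; + 5 × £18.63 standing = £796.01
Heat pump: 39,000,000 BTU / 3412 = 11,430 kWh heat; / 4.11 = 2,781 kWh in → × £0.197 = £547.87; + 5 × £6.84 standing = £582.07
Difference = |£796.01 − £582.07| = £213.93

£213.93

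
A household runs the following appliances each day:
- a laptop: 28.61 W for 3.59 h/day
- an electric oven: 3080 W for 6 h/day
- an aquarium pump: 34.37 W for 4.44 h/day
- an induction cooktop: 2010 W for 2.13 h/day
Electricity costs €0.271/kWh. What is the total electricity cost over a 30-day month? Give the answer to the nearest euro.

€187

laptop: 28.61 W × 3.59 h × 30 d = 3,081 Wh = 3.081 kWh
electric oven: 3080 W × 6 h × 30 d = 554,400 Wh = 554.4 kWh
aquarium pump: 34.37 W × 4.44 h × 30 d = 4,578 Wh = 4.578 kWh
induction cooktop: 2010 W × 2.13 h × 30 d = 128,439 Wh = 128.4 kWh
Total energy = 3.081 + 554.4 + 4.578 + 128.4 = 690.5 kWh
Cost = 690.5 kWh × €0.271 = €187.13 ≈ €187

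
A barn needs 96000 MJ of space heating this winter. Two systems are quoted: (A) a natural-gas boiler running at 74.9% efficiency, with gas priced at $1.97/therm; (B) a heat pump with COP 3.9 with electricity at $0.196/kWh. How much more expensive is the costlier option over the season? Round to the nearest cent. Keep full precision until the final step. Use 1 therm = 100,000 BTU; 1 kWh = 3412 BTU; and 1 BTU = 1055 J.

$1053.04

Heat load = 96000 MJ = 96,000,000,000 J / 1055 = 90,995,261 BTU
Gas: input = 90,995,261 / 0.749 = 121,489,000 BTU = 1,215 therm → 1,215 × $1.97 = $2,393.33
Heat pump: 90,995,261 BTU / 3412 = 26,670 kWh heat; / 3.9 = 6,838 kWh in → × $0.196 = $1,340.30
Difference = |$2,393.33 − $1,340.30| = $1,053.04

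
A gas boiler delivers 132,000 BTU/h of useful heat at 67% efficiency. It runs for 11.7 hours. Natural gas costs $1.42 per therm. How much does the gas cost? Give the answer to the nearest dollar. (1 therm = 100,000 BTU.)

Heat delivered = 132,000 BTU/h × 11.7 h = 1,544,400 BTU
Gas input = 1,544,400 / 0.67 = 2,305,075 BTU
= 2,305,075 / 100,000 = 23.05 therm
Cost = 23.05 × $1.42/therm = $32.73 ≈ $33

$33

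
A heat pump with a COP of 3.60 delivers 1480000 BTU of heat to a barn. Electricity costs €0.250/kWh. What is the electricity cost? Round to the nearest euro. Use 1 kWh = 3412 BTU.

Heat delivered = 1,480,000 BTU / 3412 = 433.8 kWh
Electrical input = 433.8 kWh / 3.60 = 120.5 kWh
Cost = 120.5 × €0.250/kWh = €30.12 ≈ €30

€30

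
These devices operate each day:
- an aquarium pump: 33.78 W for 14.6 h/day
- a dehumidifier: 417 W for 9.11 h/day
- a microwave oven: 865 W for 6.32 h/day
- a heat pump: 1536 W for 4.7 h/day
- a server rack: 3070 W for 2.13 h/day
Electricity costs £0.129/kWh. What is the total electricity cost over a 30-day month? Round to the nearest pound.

aquarium pump: 33.78 W × 14.6 h × 30 d = 14,796 Wh = 14.8 kWh
dehumidifier: 417 W × 9.11 h × 30 d = 113,966 Wh = 114 kWh
microwave oven: 865 W × 6.32 h × 30 d = 164,004 Wh = 164 kWh
heat pump: 1536 W × 4.7 h × 30 d = 216,576 Wh = 216.6 kWh
server rack: 3070 W × 2.13 h × 30 d = 196,173 Wh = 196.2 kWh
Total energy = 14.8 + 114 + 164 + 216.6 + 196.2 = 705.5 kWh
Cost = 705.5 kWh × £0.129 = £91.01 ≈ £91

£91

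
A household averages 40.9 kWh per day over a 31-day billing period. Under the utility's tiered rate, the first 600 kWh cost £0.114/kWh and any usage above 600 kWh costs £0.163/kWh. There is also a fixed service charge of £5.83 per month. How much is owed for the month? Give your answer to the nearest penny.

£183.10

Usage = 40.9 kWh/day × 31 days = 1267.9 kWh
First 600 kWh × £0.114 = £68.40
Remaining 667.9 kWh × £0.163 = £108.87
Energy charge = £177.27; + service £5.83 = £183.10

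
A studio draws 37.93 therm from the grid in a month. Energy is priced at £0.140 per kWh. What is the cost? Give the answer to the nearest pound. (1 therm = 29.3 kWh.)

37.93 therm × (29.3 kWh/therm) = 1,111 kWh
Cost = 1,111 kWh × £0.140/kWh = £155.59 ≈ £156

£156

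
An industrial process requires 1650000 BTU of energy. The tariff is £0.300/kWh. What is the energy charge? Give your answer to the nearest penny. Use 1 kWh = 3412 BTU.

£145.08

1650000 BTU × (0.00029308 kWh/BTU) = 483.6 kWh
Cost = 483.6 kWh × £0.300/kWh = £145.08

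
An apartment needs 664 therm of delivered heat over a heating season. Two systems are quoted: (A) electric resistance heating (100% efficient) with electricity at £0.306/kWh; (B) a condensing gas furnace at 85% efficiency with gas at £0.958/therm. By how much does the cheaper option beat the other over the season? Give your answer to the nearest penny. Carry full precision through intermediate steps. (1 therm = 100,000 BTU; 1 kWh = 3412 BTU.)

Heat load = 664 therm × 100,000 = 66,400,000 BTU
Gas: input = 66,400,000 / 0.85 = 78,117,647 BTU = 781.2 therm → 781.2 × £0.958 = £748.37
Electric: 66,400,000 BTU / 3412 = 19,460 kWh → × £0.306 = £5,954.98
Difference = |£748.37 − £5,954.98| = £5,206.62

£5206.62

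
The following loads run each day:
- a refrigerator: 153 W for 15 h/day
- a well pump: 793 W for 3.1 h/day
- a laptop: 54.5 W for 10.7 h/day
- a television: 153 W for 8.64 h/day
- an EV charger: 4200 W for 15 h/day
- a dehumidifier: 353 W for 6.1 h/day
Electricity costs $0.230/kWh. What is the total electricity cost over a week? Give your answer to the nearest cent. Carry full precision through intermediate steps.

refrigerator: 153 W × 15 h × 7 d = 16,065 Wh = 16.07 kWh
well pump: 793 W × 3.1 h × 7 d = 17,208 Wh = 17.21 kWh
laptop: 54.5 W × 10.7 h × 7 d = 4,082 Wh = 4.082 kWh
television: 153 W × 8.64 h × 7 d = 9,253 Wh = 9.253 kWh
EV charger: 4200 W × 15 h × 7 d = 441,000 Wh = 441 kWh
dehumidifier: 353 W × 6.1 h × 7 d = 15,073 Wh = 15.07 kWh
Total energy = 16.07 + 17.21 + 4.082 + 9.253 + 441 + 15.07 = 502.7 kWh
Cost = 502.7 kWh × $0.230 = $115.62

$115.62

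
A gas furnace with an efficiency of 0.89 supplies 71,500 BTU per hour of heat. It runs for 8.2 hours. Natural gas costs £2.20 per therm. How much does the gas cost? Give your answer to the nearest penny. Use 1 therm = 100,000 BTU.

£14.49

Heat delivered = 71,500 BTU/h × 8.2 h = 586,300 BTU
Gas input = 586,300 / 0.89 = 658,764 BTU
= 658,764 / 100,000 = 6.588 therm
Cost = 6.588 × £2.20/therm = £14.49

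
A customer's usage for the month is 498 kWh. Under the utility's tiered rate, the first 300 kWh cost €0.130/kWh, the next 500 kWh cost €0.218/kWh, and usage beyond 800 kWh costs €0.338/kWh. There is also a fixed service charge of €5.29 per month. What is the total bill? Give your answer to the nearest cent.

€87.45

First 300 kWh × €0.130 = €39.00
Next 198 kWh × €0.218 = €43.16
Remaining tier: 0 kWh (not reached)
Energy charge = €82.16; + service €5.29 = €87.45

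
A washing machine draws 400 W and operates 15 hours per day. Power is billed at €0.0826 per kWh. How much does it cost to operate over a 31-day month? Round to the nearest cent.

€15.36

Energy = 400 W × 15 h/day × 31 days = 186,000 Wh = 186 kWh
Cost = 186 kWh × €0.0826/kWh = €15.36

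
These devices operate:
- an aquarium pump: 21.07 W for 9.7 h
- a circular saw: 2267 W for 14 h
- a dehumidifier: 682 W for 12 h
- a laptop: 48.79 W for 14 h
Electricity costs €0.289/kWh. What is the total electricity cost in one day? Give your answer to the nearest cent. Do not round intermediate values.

aquarium pump: 21.07 W × 9.7 h = 204 Wh = 0.2044 kWh
circular saw: 2267 W × 14 h = 31,738 Wh = 31.74 kWh
dehumidifier: 682 W × 12 h = 8,184 Wh = 8.184 kWh
laptop: 48.79 W × 14 h = 683 Wh = 0.6831 kWh
Total energy = 0.2044 + 31.74 + 8.184 + 0.6831 = 40.81 kWh
Cost = 40.81 kWh × €0.289 = €11.79

€11.79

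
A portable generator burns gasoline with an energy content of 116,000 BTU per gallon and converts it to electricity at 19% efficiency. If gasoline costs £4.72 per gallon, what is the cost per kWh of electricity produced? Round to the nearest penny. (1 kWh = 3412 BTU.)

£0.73

Electrical output per gallon = 116,000 BTU × 0.19 / 3412 BTU/kWh = 6.46 kWh
Cost per kWh = £4.72 / 6.46 kWh = £0.731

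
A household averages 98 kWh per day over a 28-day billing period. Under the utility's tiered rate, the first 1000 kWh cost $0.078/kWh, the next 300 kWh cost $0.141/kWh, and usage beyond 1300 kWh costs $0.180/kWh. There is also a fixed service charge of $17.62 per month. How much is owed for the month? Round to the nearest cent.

Usage = 98 kWh/day × 28 days = 2744 kWh
First 1000 kWh × $0.078 = $78.00
Next 300 kWh × $0.141 = $42.30
Remaining 1444 kWh × $0.180 = $259.92
Energy charge = $380.22; + service $17.62 = $397.84

$397.84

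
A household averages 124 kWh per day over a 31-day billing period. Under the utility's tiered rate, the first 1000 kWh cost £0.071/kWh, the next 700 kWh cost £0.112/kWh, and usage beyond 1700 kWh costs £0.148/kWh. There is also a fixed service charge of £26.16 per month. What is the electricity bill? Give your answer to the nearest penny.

£492.87

Usage = 124 kWh/day × 31 days = 3844 kWh
First 1000 kWh × £0.071 = £71.00
Next 700 kWh × £0.112 = £78.40
Remaining 2144 kWh × £0.148 = £317.31
Energy charge = £466.71; + service £26.16 = £492.87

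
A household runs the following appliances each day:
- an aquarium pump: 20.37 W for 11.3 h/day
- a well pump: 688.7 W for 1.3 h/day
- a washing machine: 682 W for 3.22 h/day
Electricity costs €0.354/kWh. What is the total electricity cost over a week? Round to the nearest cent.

aquarium pump: 20.37 W × 11.3 h × 7 d = 1,611 Wh = 1.611 kWh
well pump: 688.7 W × 1.3 h × 7 d = 6,267 Wh = 6.267 kWh
washing machine: 682 W × 3.22 h × 7 d = 15,372 Wh = 15.37 kWh
Total energy = 1.611 + 6.267 + 15.37 = 23.25 kWh
Cost = 23.25 kWh × €0.354 = €8.23

€8.23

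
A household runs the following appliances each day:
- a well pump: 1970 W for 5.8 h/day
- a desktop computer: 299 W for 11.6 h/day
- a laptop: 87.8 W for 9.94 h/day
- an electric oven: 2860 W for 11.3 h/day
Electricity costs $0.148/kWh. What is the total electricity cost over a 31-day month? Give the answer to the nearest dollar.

well pump: 1970 W × 5.8 h × 31 d = 354,206 Wh = 354.2 kWh
desktop computer: 299 W × 11.6 h × 31 d = 107,520 Wh = 107.5 kWh
laptop: 87.8 W × 9.94 h × 31 d = 27,055 Wh = 27.05 kWh
electric oven: 2860 W × 11.3 h × 31 d = 1,001,858 Wh = 1,002 kWh
Total energy = 354.2 + 107.5 + 27.05 + 1,002 = 1,491 kWh
Cost = 1,491 kWh × $0.148 = $220.61 ≈ $221

$221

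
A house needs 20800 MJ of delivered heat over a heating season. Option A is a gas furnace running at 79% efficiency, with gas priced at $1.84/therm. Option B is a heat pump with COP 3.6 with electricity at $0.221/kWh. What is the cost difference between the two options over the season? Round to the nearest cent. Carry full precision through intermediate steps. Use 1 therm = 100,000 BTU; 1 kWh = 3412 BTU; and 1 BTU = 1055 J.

$104.47

Heat load = 20800 MJ = 20,800,000,000 J / 1055 = 19,715,640 BTU
Gas: input = 19,715,640 / 0.79 = 24,956,506 BTU = 249.6 therm → 249.6 × $1.84 = $459.20
Heat pump: 19,715,640 BTU / 3412 = 5,778 kWh heat; / 3.6 = 1,605 kWh in → × $0.221 = $354.72
Difference = |$459.20 − $354.72| = $104.47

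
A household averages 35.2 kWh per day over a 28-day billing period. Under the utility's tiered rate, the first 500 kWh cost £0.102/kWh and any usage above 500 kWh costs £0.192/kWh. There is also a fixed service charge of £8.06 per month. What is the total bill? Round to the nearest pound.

£152

Usage = 35.2 kWh/day × 28 days = 985.6 kWh
First 500 kWh × £0.102 = £51.00
Remaining 485.6 kWh × £0.192 = £93.24
Energy charge = £144.24; + service £8.06 = £152.30 ≈ £152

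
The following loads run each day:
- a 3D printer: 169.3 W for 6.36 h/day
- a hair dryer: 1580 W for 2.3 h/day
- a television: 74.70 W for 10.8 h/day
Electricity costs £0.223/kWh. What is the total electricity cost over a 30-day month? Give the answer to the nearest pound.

£37

3D printer: 169.3 W × 6.36 h × 30 d = 32,302 Wh = 32.3 kWh
hair dryer: 1580 W × 2.3 h × 30 d = 109,020 Wh = 109 kWh
television: 74.70 W × 10.8 h × 30 d = 24,203 Wh = 24.2 kWh
Total energy = 32.3 + 109 + 24.2 = 165.5 kWh
Cost = 165.5 kWh × £0.223 = £36.91 ≈ £37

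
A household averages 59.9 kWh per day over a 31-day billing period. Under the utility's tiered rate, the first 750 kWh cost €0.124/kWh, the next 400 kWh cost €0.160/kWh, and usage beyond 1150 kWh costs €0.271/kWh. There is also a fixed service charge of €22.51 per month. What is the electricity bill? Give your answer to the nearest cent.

€371.08

Usage = 59.9 kWh/day × 31 days = 1856.9 kWh
First 750 kWh × €0.124 = €93.00
Next 400 kWh × €0.160 = €64.00
Remaining 706.9 kWh × €0.271 = €191.57
Energy charge = €348.57; + service €22.51 = €371.08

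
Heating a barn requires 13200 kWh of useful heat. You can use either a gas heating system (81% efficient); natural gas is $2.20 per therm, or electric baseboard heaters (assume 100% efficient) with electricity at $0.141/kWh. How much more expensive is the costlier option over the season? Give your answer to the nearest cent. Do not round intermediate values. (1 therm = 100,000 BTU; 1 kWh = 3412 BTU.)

$637.93

Heat load = 13200 kWh × 3412 = 45,038,400 BTU
Gas: input = 45,038,400 / 0.81 = 55,602,963 BTU = 556 therm → 556 × $2.20 = $1,223.27
Electric: 45,038,400 BTU / 3412 = 13,200 kWh → × $0.141 = $1,861.20
Difference = |$1,223.27 − $1,861.20| = $637.93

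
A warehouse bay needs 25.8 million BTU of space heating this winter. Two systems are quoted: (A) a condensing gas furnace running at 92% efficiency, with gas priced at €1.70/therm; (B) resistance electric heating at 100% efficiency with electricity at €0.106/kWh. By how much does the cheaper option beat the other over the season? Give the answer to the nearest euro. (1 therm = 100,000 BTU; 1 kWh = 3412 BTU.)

Heat load = 25.8 × 10⁶ BTU = 25,800,000 BTU
Gas: input = 25,800,000 / 0.92 = 28,043,478 BTU = 280.4 therm → 280.4 × €1.70 = €476.74
Electric: 25,800,000 BTU / 3412 = 7,562 kWh → × €0.106 = €801.52
Difference = |€476.74 − €801.52| = €324.78 ≈ €325

€325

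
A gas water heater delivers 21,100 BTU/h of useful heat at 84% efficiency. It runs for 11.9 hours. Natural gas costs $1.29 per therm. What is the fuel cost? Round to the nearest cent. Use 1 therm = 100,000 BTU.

Heat delivered = 21,100 BTU/h × 11.9 h = 251,090 BTU
Gas input = 251,090 / 0.84 = 298,917 BTU
= 298,917 / 100,000 = 2.989 therm
Cost = 2.989 × $1.29/therm = $3.86

$3.86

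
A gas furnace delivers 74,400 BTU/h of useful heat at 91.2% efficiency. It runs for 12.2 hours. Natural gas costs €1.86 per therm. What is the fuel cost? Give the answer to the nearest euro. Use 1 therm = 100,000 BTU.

€19

Heat delivered = 74,400 BTU/h × 12.2 h = 907,680 BTU
Gas input = 907,680 / 0.912 = 995,263 BTU
= 995,263 / 100,000 = 9.953 therm
Cost = 9.953 × €1.86/therm = €18.51 ≈ €19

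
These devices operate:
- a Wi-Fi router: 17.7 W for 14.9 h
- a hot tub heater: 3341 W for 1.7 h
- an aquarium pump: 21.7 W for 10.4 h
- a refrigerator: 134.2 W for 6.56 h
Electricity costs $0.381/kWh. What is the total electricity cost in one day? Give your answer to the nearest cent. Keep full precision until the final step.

$2.69

Wi-Fi router: 17.7 W × 14.9 h = 264 Wh = 0.2637 kWh
hot tub heater: 3341 W × 1.7 h = 5,680 Wh = 5.68 kWh
aquarium pump: 21.7 W × 10.4 h = 226 Wh = 0.2257 kWh
refrigerator: 134.2 W × 6.56 h = 880 Wh = 0.8804 kWh
Total energy = 0.2637 + 5.68 + 0.2257 + 0.8804 = 7.049 kWh
Cost = 7.049 kWh × $0.381 = $2.69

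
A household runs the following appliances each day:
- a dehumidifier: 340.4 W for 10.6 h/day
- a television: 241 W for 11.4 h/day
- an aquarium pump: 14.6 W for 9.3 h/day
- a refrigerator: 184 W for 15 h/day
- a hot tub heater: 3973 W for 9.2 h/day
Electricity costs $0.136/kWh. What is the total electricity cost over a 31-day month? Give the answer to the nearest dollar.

dehumidifier: 340.4 W × 10.6 h × 31 d = 111,855 Wh = 111.9 kWh
television: 241 W × 11.4 h × 31 d = 85,169 Wh = 85.17 kWh
aquarium pump: 14.6 W × 9.3 h × 31 d = 4,209 Wh = 4.209 kWh
refrigerator: 184 W × 15 h × 31 d = 85,560 Wh = 85.56 kWh
hot tub heater: 3973 W × 9.2 h × 31 d = 1,133,100 Wh = 1,133 kWh
Total energy = 111.9 + 85.17 + 4.209 + 85.56 + 1,133 = 1,420 kWh
Cost = 1,420 kWh × $0.136 = $193.11 ≈ $193

$193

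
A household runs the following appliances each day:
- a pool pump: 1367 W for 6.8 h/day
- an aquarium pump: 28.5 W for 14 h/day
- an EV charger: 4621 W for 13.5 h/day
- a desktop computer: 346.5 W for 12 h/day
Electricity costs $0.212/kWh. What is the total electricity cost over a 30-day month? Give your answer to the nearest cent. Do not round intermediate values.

pool pump: 1367 W × 6.8 h × 30 d = 278,868 Wh = 278.9 kWh
aquarium pump: 28.5 W × 14 h × 30 d = 11,970 Wh = 11.97 kWh
EV charger: 4621 W × 13.5 h × 30 d = 1,871,505 Wh = 1,872 kWh
desktop computer: 346.5 W × 12 h × 30 d = 124,740 Wh = 124.7 kWh
Total energy = 278.9 + 11.97 + 1,872 + 124.7 = 2,287 kWh
Cost = 2,287 kWh × $0.212 = $484.86

$484.86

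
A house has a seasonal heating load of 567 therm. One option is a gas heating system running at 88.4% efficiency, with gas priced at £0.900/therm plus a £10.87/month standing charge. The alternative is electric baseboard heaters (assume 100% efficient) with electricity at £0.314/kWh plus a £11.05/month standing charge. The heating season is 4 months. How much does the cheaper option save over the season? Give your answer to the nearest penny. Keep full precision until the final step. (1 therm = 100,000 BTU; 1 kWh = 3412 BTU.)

£4641.45

Heat load = 567 therm × 100,000 = 56,700,000 BTU
Gas: input = 56,700,000 / 0.884 = 64,140,271 BTU = 641.4 therm → 641.4 × £0.900 = £577.26; + 4 × £10.87 standing = £620.74
Electric: 56,700,000 BTU / 3412 = 16,620 kWh → × £0.314 = £5,218.00; + 4 × £11.05 standing = £5,262.20
Difference = |£620.74 − £5,262.20| = £4,641.45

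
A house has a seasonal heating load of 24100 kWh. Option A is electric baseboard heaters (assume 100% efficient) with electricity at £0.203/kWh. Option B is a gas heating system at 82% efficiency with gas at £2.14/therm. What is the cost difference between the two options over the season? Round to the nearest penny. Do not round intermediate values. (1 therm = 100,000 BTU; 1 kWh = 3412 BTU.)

Heat load = 24100 kWh × 3412 = 82,229,200 BTU
Gas: input = 82,229,200 / 0.82 = 100,279,512 BTU = 1,003 therm → 1,003 × £2.14 = £2,145.98
Electric: 82,229,200 BTU / 3412 = 24,100 kWh → × £0.203 = £4,892.30
Difference = |£2,145.98 − £4,892.30| = £2,746.32

£2746.32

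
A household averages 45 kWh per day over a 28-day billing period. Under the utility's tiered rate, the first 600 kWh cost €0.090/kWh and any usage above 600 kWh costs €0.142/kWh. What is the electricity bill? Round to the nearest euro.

€148

Usage = 45 kWh/day × 28 days = 1260 kWh
First 600 kWh × €0.090 = €54.00
Remaining 660 kWh × €0.142 = €93.72
Total = €147.72 ≈ €148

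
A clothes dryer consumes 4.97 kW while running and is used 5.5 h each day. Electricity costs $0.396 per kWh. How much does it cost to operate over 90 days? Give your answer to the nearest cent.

$974.22

Energy = 4970 W × 5.5 h/day × 90 days = 2,460,150 Wh = 2,460 kWh
Cost = 2,460 kWh × $0.396/kWh = $974.22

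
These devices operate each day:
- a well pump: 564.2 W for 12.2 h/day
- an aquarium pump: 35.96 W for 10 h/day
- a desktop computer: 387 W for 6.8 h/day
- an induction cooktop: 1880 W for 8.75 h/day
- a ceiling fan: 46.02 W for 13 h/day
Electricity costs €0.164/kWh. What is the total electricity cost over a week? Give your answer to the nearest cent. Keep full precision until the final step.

well pump: 564.2 W × 12.2 h × 7 d = 48,183 Wh = 48.18 kWh
aquarium pump: 35.96 W × 10 h × 7 d = 2,517 Wh = 2.517 kWh
desktop computer: 387 W × 6.8 h × 7 d = 18,421 Wh = 18.42 kWh
induction cooktop: 1880 W × 8.75 h × 7 d = 115,150 Wh = 115.2 kWh
ceiling fan: 46.02 W × 13 h × 7 d = 4,188 Wh = 4.188 kWh
Total energy = 48.18 + 2.517 + 18.42 + 115.2 + 4.188 = 188.5 kWh
Cost = 188.5 kWh × €0.164 = €30.91

€30.91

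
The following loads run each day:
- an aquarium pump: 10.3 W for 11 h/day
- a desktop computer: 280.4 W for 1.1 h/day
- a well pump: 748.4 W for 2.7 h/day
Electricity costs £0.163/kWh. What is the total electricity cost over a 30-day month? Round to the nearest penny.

£11.94

aquarium pump: 10.3 W × 11 h × 30 d = 3,399 Wh = 3.399 kWh
desktop computer: 280.4 W × 1.1 h × 30 d = 9,253 Wh = 9.253 kWh
well pump: 748.4 W × 2.7 h × 30 d = 60,620 Wh = 60.62 kWh
Total energy = 3.399 + 9.253 + 60.62 = 73.27 kWh
Cost = 73.27 kWh × £0.163 = £11.94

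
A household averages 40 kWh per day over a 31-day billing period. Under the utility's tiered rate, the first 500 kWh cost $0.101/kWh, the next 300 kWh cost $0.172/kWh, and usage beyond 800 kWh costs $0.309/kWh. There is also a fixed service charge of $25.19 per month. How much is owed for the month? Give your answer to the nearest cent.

$263.25

Usage = 40 kWh/day × 31 days = 1240 kWh
First 500 kWh × $0.101 = $50.50
Next 300 kWh × $0.172 = $51.60
Remaining 440 kWh × $0.309 = $135.96
Energy charge = $238.06; + service $25.19 = $263.25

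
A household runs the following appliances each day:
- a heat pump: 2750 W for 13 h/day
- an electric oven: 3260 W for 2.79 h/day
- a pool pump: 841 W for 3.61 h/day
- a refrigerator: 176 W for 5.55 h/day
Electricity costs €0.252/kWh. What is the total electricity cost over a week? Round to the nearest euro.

heat pump: 2750 W × 13 h × 7 d = 250,250 Wh = 250.2 kWh
electric oven: 3260 W × 2.79 h × 7 d = 63,668 Wh = 63.67 kWh
pool pump: 841 W × 3.61 h × 7 d = 21,252 Wh = 21.25 kWh
refrigerator: 176 W × 5.55 h × 7 d = 6,838 Wh = 6.838 kWh
Total energy = 250.2 + 63.67 + 21.25 + 6.838 = 342 kWh
Cost = 342 kWh × €0.252 = €86.19 ≈ €86

€86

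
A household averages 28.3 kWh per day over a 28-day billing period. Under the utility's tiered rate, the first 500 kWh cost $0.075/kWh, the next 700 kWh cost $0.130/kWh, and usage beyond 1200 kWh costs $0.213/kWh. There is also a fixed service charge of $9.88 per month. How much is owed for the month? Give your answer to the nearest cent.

Usage = 28.3 kWh/day × 28 days = 792.4 kWh
First 500 kWh × $0.075 = $37.50
Next 292.4 kWh × $0.130 = $38.01
Remaining tier: 0 kWh (not reached)
Energy charge = $75.51; + service $9.88 = $85.39

$85.39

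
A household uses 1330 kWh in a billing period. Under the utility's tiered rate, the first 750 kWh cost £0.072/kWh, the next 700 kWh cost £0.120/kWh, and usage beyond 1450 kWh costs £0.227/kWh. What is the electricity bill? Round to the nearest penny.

First 750 kWh × £0.072 = £54.00
Next 580 kWh × £0.120 = £69.60
Remaining tier: 0 kWh (not reached)
Total = £123.60

£123.60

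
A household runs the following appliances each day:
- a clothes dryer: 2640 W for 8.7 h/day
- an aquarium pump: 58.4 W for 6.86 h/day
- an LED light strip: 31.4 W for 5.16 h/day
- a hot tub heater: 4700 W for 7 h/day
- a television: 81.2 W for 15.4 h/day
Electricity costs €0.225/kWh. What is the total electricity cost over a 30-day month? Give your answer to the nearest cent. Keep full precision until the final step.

€389.35

clothes dryer: 2640 W × 8.7 h × 30 d = 689,040 Wh = 689 kWh
aquarium pump: 58.4 W × 6.86 h × 30 d = 12,019 Wh = 12.02 kWh
LED light strip: 31.4 W × 5.16 h × 30 d = 4,861 Wh = 4.861 kWh
hot tub heater: 4700 W × 7 h × 30 d = 987,000 Wh = 987 kWh
television: 81.2 W × 15.4 h × 30 d = 37,514 Wh = 37.51 kWh
Total energy = 689 + 12.02 + 4.861 + 987 + 37.51 = 1,730 kWh
Cost = 1,730 kWh × €0.225 = €389.35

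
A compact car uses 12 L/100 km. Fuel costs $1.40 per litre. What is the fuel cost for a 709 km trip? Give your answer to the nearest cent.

Fuel = 12 L/100 km × 709 km / 100 = 85.08 L
Cost = 85.08 L × $1.40/L = $119.11

$119.11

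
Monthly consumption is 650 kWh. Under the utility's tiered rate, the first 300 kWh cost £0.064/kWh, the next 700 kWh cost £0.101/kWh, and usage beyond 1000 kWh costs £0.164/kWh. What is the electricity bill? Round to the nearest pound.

First 300 kWh × £0.064 = £19.20
Next 350 kWh × £0.101 = £35.35
Remaining tier: 0 kWh (not reached)
Total = £54.55 ≈ £55

£55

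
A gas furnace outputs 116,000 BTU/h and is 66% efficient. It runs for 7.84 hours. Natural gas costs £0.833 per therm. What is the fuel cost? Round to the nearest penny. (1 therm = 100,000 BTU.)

Heat delivered = 116,000 BTU/h × 7.84 h = 909,440 BTU
Gas input = 909,440 / 0.660 = 1,377,939 BTU
= 1,377,939 / 100,000 = 13.78 therm
Cost = 13.78 × £0.833/therm = £11.48

£11.48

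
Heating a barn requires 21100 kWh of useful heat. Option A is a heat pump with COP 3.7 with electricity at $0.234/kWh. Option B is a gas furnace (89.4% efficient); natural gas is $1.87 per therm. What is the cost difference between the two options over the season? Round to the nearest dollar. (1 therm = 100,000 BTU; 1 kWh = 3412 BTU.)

$171

Heat load = 21100 kWh × 3412 = 71,993,200 BTU
Gas: input = 71,993,200 / 0.894 = 80,529,306 BTU = 805.3 therm → 805.3 × $1.87 = $1,505.90
Heat pump: 71,993,200 BTU / 3412 = 21,100 kWh heat; / 3.7 = 5,703 kWh in → × $0.234 = $1,334.43
Difference = |$1,505.90 − $1,334.43| = $171.47 ≈ $171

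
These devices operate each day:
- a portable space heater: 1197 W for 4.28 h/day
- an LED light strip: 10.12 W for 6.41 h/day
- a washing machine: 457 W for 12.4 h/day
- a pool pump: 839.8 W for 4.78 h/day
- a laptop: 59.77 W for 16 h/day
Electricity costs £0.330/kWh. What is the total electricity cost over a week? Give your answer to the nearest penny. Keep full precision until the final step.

£36.56

portable space heater: 1197 W × 4.28 h × 7 d = 35,862 Wh = 35.86 kWh
LED light strip: 10.12 W × 6.41 h × 7 d = 454 Wh = 0.4541 kWh
washing machine: 457 W × 12.4 h × 7 d = 39,668 Wh = 39.67 kWh
pool pump: 839.8 W × 4.78 h × 7 d = 28,100 Wh = 28.1 kWh
laptop: 59.77 W × 16 h × 7 d = 6,694 Wh = 6.694 kWh
Total energy = 35.86 + 0.4541 + 39.67 + 28.1 + 6.694 = 110.8 kWh
Cost = 110.8 kWh × £0.330 = £36.56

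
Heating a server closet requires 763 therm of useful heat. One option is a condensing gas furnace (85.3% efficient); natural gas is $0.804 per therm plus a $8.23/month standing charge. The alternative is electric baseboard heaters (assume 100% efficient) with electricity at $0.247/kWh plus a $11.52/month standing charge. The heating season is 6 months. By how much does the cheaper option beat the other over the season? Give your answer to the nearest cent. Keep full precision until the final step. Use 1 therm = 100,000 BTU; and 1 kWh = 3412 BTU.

$4824.05

Heat load = 763 therm × 100,000 = 76,300,000 BTU
Gas: input = 76,300,000 / 0.853 = 89,449,004 BTU = 894.5 therm → 894.5 × $0.804 = $719.17; + 6 × $8.23 standing = $768.55
Electric: 76,300,000 BTU / 3412 = 22,360 kWh → × $0.247 = $5,523.48; + 6 × $11.52 standing = $5,592.60
Difference = |$768.55 − $5,592.60| = $4,824.05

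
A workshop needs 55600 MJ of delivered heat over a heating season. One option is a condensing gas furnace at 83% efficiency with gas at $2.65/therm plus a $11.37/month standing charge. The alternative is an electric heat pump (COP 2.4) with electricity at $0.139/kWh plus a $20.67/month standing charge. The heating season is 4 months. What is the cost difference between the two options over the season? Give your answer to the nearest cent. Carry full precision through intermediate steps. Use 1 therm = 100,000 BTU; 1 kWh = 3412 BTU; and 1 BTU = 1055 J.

$750.86

Heat load = 55600 MJ = 55,600,000,000 J / 1055 = 52,701,422 BTU
Gas: input = 52,701,422 / 0.83 = 63,495,689 BTU = 635 therm → 635 × $2.65 = $1,682.64; + 4 × $11.37 standing = $1,728.12
Heat pump: 52,701,422 BTU / 3412 = 15,450 kWh heat; / 2.4 = 6,436 kWh in → × $0.139 = $894.58; + 4 × $20.67 standing = $977.26
Difference = |$1,728.12 − $977.26| = $750.86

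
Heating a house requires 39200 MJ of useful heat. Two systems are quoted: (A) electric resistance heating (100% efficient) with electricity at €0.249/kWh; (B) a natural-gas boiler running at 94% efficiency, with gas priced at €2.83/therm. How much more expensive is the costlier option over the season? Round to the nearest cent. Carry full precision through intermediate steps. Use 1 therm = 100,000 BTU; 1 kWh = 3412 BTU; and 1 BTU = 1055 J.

€1592.94

Heat load = 39200 MJ = 39,200,000,000 J / 1055 = 37,156,398 BTU
Gas: input = 37,156,398 / 0.940 = 39,528,083 BTU = 395.3 therm → 395.3 × €2.83 = €1,118.64
Electric: 37,156,398 BTU / 3412 = 10,890 kWh → × €0.249 = €2,711.59
Difference = |€1,118.64 − €2,711.59| = €1,592.94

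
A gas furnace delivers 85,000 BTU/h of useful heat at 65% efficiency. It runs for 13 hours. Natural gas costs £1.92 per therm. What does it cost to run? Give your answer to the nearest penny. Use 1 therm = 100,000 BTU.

£32.64

Heat delivered = 85,000 BTU/h × 13 h = 1,105,000 BTU
Gas input = 1,105,000 / 0.65 = 1,700,000 BTU
= 1,700,000 / 100,000 = 17 therm
Cost = 17 × £1.92/therm = £32.64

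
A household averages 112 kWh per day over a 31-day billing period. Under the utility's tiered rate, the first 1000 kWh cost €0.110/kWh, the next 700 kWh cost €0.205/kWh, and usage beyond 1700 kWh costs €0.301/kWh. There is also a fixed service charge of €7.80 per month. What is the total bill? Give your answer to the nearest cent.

Usage = 112 kWh/day × 31 days = 3472 kWh
First 1000 kWh × €0.110 = €110.00
Next 700 kWh × €0.205 = €143.50
Remaining 1772 kWh × €0.301 = €533.37
Energy charge = €786.87; + service €7.80 = €794.67

€794.67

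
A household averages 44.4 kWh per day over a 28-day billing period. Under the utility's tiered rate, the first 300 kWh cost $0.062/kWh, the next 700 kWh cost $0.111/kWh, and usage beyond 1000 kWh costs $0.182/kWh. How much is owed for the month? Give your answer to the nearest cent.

Usage = 44.4 kWh/day × 28 days = 1243.2 kWh
First 300 kWh × $0.062 = $18.60
Next 700 kWh × $0.111 = $77.70
Remaining 243.2 kWh × $0.182 = $44.26
Total = $140.56

$140.56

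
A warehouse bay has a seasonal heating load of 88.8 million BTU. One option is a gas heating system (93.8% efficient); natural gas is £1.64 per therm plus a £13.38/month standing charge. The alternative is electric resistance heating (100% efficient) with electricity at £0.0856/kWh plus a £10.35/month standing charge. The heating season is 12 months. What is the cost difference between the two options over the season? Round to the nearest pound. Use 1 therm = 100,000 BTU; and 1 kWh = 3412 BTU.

£639

Heat load = 88.8 × 10⁶ BTU = 88,800,000 BTU
Gas: input = 88,800,000 / 0.938 = 94,669,510 BTU = 946.7 therm → 946.7 × £1.64 = £1,552.58; + 12 × £13.38 standing = £1,713.14
Electric: 88,800,000 BTU / 3412 = 26,030 kWh → × £0.0856 = £2,227.81; + 12 × £10.35 standing = £2,352.01
Difference = |£1,713.14 − £2,352.01| = £638.87 ≈ £639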